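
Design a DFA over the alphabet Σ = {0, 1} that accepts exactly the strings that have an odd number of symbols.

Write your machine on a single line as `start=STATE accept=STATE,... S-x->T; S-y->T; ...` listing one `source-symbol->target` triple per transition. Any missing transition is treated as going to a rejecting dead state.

start=q0; accept=q1; q0-0->q1; q0-1->q1; q1-0->q0; q1-1->q0

Count input length modulo 2: every symbol advances one step around the cycle q0 → q1 → q0. Accept at q1.
        0   1  
>  q0   q1  q1 
 * q1   q0  q0 
(> = start, * = accepting)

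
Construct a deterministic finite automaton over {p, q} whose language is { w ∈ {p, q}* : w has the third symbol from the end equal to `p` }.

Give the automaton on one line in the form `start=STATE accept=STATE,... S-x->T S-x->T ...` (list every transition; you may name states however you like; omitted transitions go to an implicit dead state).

Because acceptance depends on a position counted from the end, the machine has to buffer the most recent 3 symbols. Make each state the string of the last up-to-3 symbols read; on input `x` shift the window left and append `x`. Accept when the buffered window has length 3 and begins with `p`.
With 15 states:
       p  q 
>  A   B  C 
   B   D  E 
   C   F  G 
   D   H  I 
   E   J  K 
   F   L  M 
   G   N  O 
 * H   H  I 
 * I   J  K 
 * J   L  M 
 * K   N  O 
   L   H  I 
   M   J  K 
   N   L  M 
   O   N  O 
(> = start, * = accepting)

start=A accept=H,I,J,K A-p->B A-q->C B-p->D B-q->E C-p->F C-q->G D-p->H D-q->I E-p->J E-q->K F-p->L F-q->M G-p->N G-q->O H-p->H H-q->I I-p->J I-q->K J-p->L J-q->M K-p->N K-q->O L-p->H L-q->I M-p->J M-q->K N-p->L N-q->M O-p->N O-q->O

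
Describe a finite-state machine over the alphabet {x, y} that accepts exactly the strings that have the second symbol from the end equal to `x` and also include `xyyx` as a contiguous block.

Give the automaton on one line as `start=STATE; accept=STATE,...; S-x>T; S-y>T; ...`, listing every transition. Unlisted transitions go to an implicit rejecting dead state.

start=A; accept=F,G; A-x>B; A-y>A; B-x>B; B-y>C; C-x>B; C-y>D; D-x>E; D-y>A; E-x>F; E-y>G; F-x>F; F-y>G; G-x>E; G-y>H; H-x>E; H-y>H

Handle the two conditions separately and then intersect. The first has 7 states tracking the last 2 symbols read; the second has 5 states tracking whether and how much of `xyyx` has been seen. A product state is a pair (one from each), accepting exactly when both do. Minimizing collapses redundant product states.
8 states suffice.
       x  y 
>  A   B  A 
   B   B  C 
   C   B  D 
   D   E  A 
   E   F  G 
 * F   F  G 
 * G   E  H 
   H   E  H 
(> = start, * = accepting)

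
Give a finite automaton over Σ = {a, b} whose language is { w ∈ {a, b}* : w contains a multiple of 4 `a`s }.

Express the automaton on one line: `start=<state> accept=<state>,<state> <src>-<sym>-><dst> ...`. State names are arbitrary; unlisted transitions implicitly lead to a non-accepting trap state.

The only thing that matters is how many `a`s have appeared, reduced mod 4. Use one state per residue: q0 for 0, …, q3 for 3. Reading `a` moves to the next residue; anything else stays put. q0 is accepting.
With 4 states:
        a   b  
>* q0   q1  q0 
   q1   q2  q1 
   q2   q3  q2 
   q3   q0  q3 
(> = start, * = accepting)

start=q0 accept=q0 q0-a->q1 q0-b->q0 q1-a->q2 q1-b->q1 q2-a->q3 q2-b->q2 q3-a->q0 q3-b->q3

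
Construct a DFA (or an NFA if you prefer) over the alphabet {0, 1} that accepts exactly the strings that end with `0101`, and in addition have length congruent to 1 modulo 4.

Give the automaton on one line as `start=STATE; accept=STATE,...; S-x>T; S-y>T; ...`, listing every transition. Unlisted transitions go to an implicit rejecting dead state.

Build one automaton per condition and run them in lockstep. The first has 5 states tracking how much of the suffix `0101` has currently been matched; the second has 4 states tracking the input length modulo 4. A product state is a pair (one from each), accepting exactly when both do.
       0  1 
>  A   B  C 
   B   D  E 
   C   D  F 
   D   G  H 
   E   I  J 
   F   G  J 
   G   K  L 
   H   M  A 
   I   K  N 
   J   K  A 
   K   B  O 
   L   P  C 
   M   B  Q 
   N   P  C 
   O   R  F 
   P   D  S 
 * Q   R  F 
   R   G  T 
   S   I  J 
   T   M  A 
(> = start, * = accepting)

start=A; accept=Q; A-0>B; A-1>C; B-0>D; B-1>E; C-0>D; C-1>F; D-0>G; D-1>H; E-0>I; E-1>J; F-0>G; F-1>J; G-0>K; G-1>L; H-0>M; H-1>A; I-0>K; I-1>N; J-0>K; J-1>A; K-0>B; K-1>O; L-0>P; L-1>C; M-0>B; M-1>Q; N-0>P; N-1>C; O-0>R; O-1>F; P-0>D; P-1>S; Q-0>R; Q-1>F; R-0>G; R-1>T; S-0>I; S-1>J; T-0>M; T-1>A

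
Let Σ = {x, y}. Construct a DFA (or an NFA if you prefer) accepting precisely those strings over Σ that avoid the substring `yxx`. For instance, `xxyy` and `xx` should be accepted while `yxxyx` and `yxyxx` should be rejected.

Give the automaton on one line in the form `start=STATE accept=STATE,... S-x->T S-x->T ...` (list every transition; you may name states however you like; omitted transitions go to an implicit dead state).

This is the complement of 'contains `yxx`'. Use the same substring-matching states — s0 through s3 holding how much of `yxx` has just been matched — but flip the accepting set: everything except the trap s3 accepts.
        x   y  
>* s0   s0  s1 
 * s1   s2  s1 
 * s2   s3  s1 
   s3   s3  s3 
(> = start, * = accepting)

start=s0 accept=s0,s1,s2 s0-x->s0 s0-y->s1 s1-x->s2 s1-y->s1 s2-x->s3 s2-y->s1 s3-x->s3 s3-y->s3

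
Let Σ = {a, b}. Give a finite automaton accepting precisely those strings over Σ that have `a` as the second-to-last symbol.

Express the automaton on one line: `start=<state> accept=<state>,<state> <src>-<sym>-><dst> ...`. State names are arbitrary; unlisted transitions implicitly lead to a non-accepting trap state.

A DFA must remember the last 2 symbols (since which symbol is second-to-last isn't known until the input ends). Use one state per possible window of the last ≤2 symbols; accept from those whose window starts with `a`.
        a   b  
>  s0   s1  s2 
   s1   s3  s4 
   s2   s5  s6 
 * s3   s3  s4 
 * s4   s5  s6 
   s5   s3  s4 
   s6   s5  s6 
(> = start, * = accepting)

start=s0 accept=s3,s4 s0-a->s1 s0-b->s2 s1-a->s3 s1-b->s4 s2-a->s5 s2-b->s6 s3-a->s3 s3-b->s4 s4-a->s5 s4-b->s6 s5-a->s3 s5-b->s4 s6-a->s5 s6-b->s6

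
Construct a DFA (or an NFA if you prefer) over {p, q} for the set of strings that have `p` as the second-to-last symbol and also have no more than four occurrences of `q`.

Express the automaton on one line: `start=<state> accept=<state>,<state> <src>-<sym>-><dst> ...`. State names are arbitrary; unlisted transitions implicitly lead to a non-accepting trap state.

Handle the two conditions separately and then intersect. One (7 states) tracks the last 2 symbols read; the other (6 states) tracks the count of `q`s, saturating at 5. Each combined state is a pair, one component from each; accept when both components accept. After merging equivalent states the machine shrinks.
       p  q 
>  A   B  C 
   B   D  E 
   C   F  G 
 * D   D  E 
 * E   F  G 
   F   H  I 
   G   J  K 
 * H   H  I 
 * I   J  K 
   J   L  M 
   K   N  O 
 * L   L  M 
 * M   N  O 
   N   P  Q 
   O   R  S 
 * P   P  Q 
 * Q   R  S 
   R   T  S 
   S   S  S 
 * T   T  S 
(> = start, * = accepting)

start=A accept=D,E,H,I,L,M,P,Q,T A-p->B A-q->C B-p->D B-q->E C-p->F C-q->G D-p->D D-q->E E-p->F E-q->G F-p->H F-q->I G-p->J G-q->K H-p->H H-q->I I-p->J I-q->K J-p->L J-q->M K-p->N K-q->O L-p->L L-q->M M-p->N M-q->O N-p->P N-q->Q O-p->R O-q->S P-p->P P-q->Q Q-p->R Q-q->S R-p->T R-q->S S-p->S S-q->S T-p->T T-q->S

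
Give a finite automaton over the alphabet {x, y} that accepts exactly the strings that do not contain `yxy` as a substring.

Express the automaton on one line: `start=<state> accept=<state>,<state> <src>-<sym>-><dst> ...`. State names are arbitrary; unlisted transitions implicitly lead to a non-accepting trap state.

start=s0 accept=s0,s1,s2 s0-x->s0 s0-y->s1 s1-x->s2 s1-y->s1 s2-x->s0 s2-y->s3 s3-x->s3 s3-y->s3

This is the complement of 'contains `yxy`'. Use the same substring-matching states — s0 through s3 holding how much of `yxy` has just been matched — but flip the accepting set: everything except the trap s3 accepts.
4 states suffice.
        x   y  
>* s0   s0  s1 
 * s1   s2  s1 
 * s2   s0  s3 
   s3   s3  s3 
(> = start, * = accepting)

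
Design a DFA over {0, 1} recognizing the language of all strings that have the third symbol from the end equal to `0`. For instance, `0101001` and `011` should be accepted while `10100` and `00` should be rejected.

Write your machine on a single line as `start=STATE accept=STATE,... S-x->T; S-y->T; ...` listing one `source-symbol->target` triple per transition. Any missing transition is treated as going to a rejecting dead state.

start=S0; accept=S7,S8,S9,S10; S0-0->S1; S0-1->S2; S1-0->S3; S1-1->S4; S2-0->S5; S2-1->S6; S3-0->S7; S3-1->S8; S4-0->S9; S4-1->S10; S5-0->S11; S5-1->S12; S6-0->S13; S6-1->S14; S7-0->S7; S7-1->S8; S8-0->S9; S8-1->S10; S9-0->S11; S9-1->S12; S10-0->S13; S10-1->S14; S11-0->S7; S11-1->S8; S12-0->S9; S12-1->S10; S13-0->S11; S13-1->S12; S14-0->S13; S14-1->S14

Because acceptance depends on a position counted from the end, the machine has to buffer the most recent 3 symbols. Make each state the string of the last up-to-3 symbols read; on input `x` shift the window left and append `x`. Accept when the buffered window has length 3 and begins with `0`.
A 15-state machine:
          0    1  
>  S0     S1   S2 
   S1     S3   S4 
   S2     S5   S6 
   S3     S7   S8 
   S4     S9  S10 
   S5    S11  S12 
   S6    S13  S14 
 * S7     S7   S8 
 * S8     S9  S10 
 * S9    S11  S12 
 * S10   S13  S14 
   S11    S7   S8 
   S12    S9  S10 
   S13   S11  S12 
   S14   S13  S14 
(> = start, * = accepting)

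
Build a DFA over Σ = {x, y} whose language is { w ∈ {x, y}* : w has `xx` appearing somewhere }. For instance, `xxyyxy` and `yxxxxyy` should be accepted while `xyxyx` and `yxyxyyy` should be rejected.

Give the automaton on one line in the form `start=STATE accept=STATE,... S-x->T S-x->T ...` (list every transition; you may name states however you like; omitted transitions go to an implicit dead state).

start=A accept=C A-x->B A-y->A B-x->C B-y->A C-x->C C-y->C

Track how much of `xx` has been matched so far: state A is no progress, C is the absorbing accept state reached once `xx` has occurred. Intermediate states record partial matches; on a mismatch, fall back to the longest reusable overlap.
3 states suffice.
       x  y 
>  A   B  A 
   B   C  A 
 * C   C  C 
(> = start, * = accepting)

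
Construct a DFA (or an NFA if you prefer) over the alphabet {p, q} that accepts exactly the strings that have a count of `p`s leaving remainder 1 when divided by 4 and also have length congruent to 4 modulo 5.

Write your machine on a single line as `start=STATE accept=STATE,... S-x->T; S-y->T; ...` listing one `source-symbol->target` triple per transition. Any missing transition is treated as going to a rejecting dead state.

start=S0; accept=S13; S0-p->S1; S0-q->S2; S1-p->S3; S1-q->S4; S2-p->S4; S2-q->S5; S3-p->S6; S3-q->S7; S4-p->S7; S4-q->S8; S5-p->S8; S5-q->S9; S6-p->S10; S6-q->S11; S7-p->S11; S7-q->S12; S8-p->S12; S8-q->S13; S9-p->S13; S9-q->S10; S10-p->S14; S10-q->S0; S11-p->S0; S11-q->S15; S12-p->S15; S12-q->S16; S13-p->S16; S13-q->S14; S14-p->S17; S14-q->S1; S15-p->S2; S15-q->S18; S16-p->S18; S16-q->S17; S17-p->S19; S17-q->S3; S18-p->S5; S18-q->S19; S19-p->S9; S19-q->S6

Build one automaton per condition and run them in lockstep. The first has 4 states tracking the count of `p`s modulo 4; the second has 5 states tracking the input length modulo 5. A product state is a pair (one from each), accepting exactly when both do.
          p    q  
>  S0     S1   S2 
   S1     S3   S4 
   S2     S4   S5 
   S3     S6   S7 
   S4     S7   S8 
   S5     S8   S9 
   S6    S10  S11 
   S7    S11  S12 
   S8    S12  S13 
   S9    S13  S10 
   S10   S14   S0 
   S11    S0  S15 
   S12   S15  S16 
 * S13   S16  S14 
   S14   S17   S1 
   S15    S2  S18 
   S16   S18  S17 
   S17   S19   S3 
   S18    S5  S19 
   S19    S9   S6 
(> = start, * = accepting)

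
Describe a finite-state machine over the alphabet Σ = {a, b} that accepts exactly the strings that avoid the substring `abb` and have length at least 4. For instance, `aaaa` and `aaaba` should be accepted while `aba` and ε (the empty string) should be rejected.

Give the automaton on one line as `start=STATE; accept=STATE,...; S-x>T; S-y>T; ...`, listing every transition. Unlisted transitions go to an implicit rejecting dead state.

Run two small machines in parallel and take their product. The first has 4 states tracking partial matches of the forbidden pattern `abb`; the second has 6 states tracking the input length, saturating at 5. A product state is a pair (one from each), accepting exactly when both do.
          a    b  
>  s0     s1   s2 
   s1     s3   s4 
   s2     s3   s5 
   s3     s6   s7 
   s4     s6   s8 
   s5     s6   s9 
   s6    s10  s11 
   s7    s10  s12 
   s8    s12  s12 
   s9    s10  s13 
 * s10   s14  s15 
 * s11   s14  s16 
   s12   s16  s16 
 * s13   s14  s17 
 * s14   s14  s15 
 * s15   s14  s16 
   s16   s16  s16 
 * s17   s14  s17 
(> = start, * = accepting)

start=s0; accept=s10,s11,s13,s14,s15,s17; s0-a>s1; s0-b>s2; s1-a>s3; s1-b>s4; s2-a>s3; s2-b>s5; s3-a>s6; s3-b>s7; s4-a>s6; s4-b>s8; s5-a>s6; s5-b>s9; s6-a>s10; s6-b>s11; s7-a>s10; s7-b>s12; s8-a>s12; s8-b>s12; s9-a>s10; s9-b>s13; s10-a>s14; s10-b>s15; s11-a>s14; s11-b>s16; s12-a>s16; s12-b>s16; s13-a>s14; s13-b>s17; s14-a>s14; s14-b>s15; s15-a>s14; s15-b>s16; s16-a>s16; s16-b>s16; s17-a>s14; s17-b>s17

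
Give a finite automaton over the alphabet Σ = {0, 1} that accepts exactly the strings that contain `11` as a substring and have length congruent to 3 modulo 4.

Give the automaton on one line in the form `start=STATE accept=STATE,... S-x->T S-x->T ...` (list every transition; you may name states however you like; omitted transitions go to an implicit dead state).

start=A accept=I A-0->B A-1->C B-0->D B-1->E C-0->D C-1->F D-0->G D-1->H E-0->G E-1->I F-0->I F-1->I G-0->A G-1->J H-0->A H-1->K I-0->K I-1->K J-0->B J-1->L K-0->L K-1->L L-0->F L-1->F

Build one automaton per condition and run them in lockstep. The first has 3 states tracking whether and how much of `11` has been seen; the second has 4 states tracking the input length modulo 4. A product state is a pair (one from each), accepting exactly when both do.
12 states suffice.
       0  1 
>  A   B  C 
   B   D  E 
   C   D  F 
   D   G  H 
   E   G  I 
   F   I  I 
   G   A  J 
   H   A  K 
 * I   K  K 
   J   B  L 
   K   L  L 
   L   F  F 
(> = start, * = accepting)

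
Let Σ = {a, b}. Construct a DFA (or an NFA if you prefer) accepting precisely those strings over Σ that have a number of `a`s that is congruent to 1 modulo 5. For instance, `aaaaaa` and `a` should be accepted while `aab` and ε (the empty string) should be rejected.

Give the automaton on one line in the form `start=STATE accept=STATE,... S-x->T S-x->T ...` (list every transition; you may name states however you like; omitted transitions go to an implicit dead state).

start=s0 accept=s1 s0-a->s1 s0-b->s0 s1-a->s2 s1-b->s1 s2-a->s3 s2-b->s2 s3-a->s4 s3-b->s3 s4-a->s0 s4-b->s4

The only thing that matters is how many `a`s have appeared, reduced mod 5. Use one state per residue: s0 for 0, …, s4 for 4. Reading `a` moves to the next residue; anything else stays put. s1 is accepting.
With 5 states:
        a   b  
>  s0   s1  s0 
 * s1   s2  s1 
   s2   s3  s2 
   s3   s4  s3 
   s4   s0  s4 
(> = start, * = accepting)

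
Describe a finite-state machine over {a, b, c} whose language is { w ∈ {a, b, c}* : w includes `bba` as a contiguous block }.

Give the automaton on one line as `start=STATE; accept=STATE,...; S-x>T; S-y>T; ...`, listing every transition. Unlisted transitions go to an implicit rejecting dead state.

start=s0; accept=s3; s0-a>s0; s0-b>s1; s0-c>s0; s1-a>s0; s1-b>s2; s1-c>s0; s2-a>s3; s2-b>s2; s2-c>s0; s3-a>s3; s3-b>s3; s3-c>s3

Track how much of `bba` has been matched so far: state s0 is no progress, s3 is the absorbing accept state reached once `bba` has occurred. Intermediate states record partial matches; on a mismatch, fall back to the longest reusable overlap.
        a   b   c  
>  s0   s0  s1  s0 
   s1   s0  s2  s0 
   s2   s3  s2  s0 
 * s3   s3  s3  s3 
(> = start, * = accepting)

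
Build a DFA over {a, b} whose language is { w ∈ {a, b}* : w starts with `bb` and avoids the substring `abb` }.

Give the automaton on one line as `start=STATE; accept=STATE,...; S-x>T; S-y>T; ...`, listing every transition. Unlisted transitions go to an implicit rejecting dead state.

start=q0; accept=q3,q4,q5; q0-a>q1; q0-b>q2; q1-a>q1; q1-b>q1; q2-a>q1; q2-b>q3; q3-a>q4; q3-b>q3; q4-a>q4; q4-b>q5; q5-a>q4; q5-b>q1

Handle the two conditions separately and then intersect. One (4 states) tracks whether the input so far still matches the prefix `bb`; the other (4 states) tracks partial matches of the forbidden pattern `abb`. Each combined state is a pair, one component from each; accept when both components accept. Minimizing collapses redundant product states.
6 states suffice.
        a   b  
>  q0   q1  q2 
   q1   q1  q1 
   q2   q1  q3 
 * q3   q4  q3 
 * q4   q4  q5 
 * q5   q4  q1 
(> = start, * = accepting)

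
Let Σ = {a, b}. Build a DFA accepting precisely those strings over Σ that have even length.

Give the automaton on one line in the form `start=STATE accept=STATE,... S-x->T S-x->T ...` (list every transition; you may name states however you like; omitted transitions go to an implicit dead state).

Count input length modulo 2: every symbol advances one step around the cycle s0 → s1 → s0. Accept at s0.
2 states suffice.
        a   b  
>* s0   s1  s1 
   s1   s0  s0 
(> = start, * = accepting)

start=s0 accept=s0 s0-a->s1 s0-b->s1 s1-a->s0 s1-b->s0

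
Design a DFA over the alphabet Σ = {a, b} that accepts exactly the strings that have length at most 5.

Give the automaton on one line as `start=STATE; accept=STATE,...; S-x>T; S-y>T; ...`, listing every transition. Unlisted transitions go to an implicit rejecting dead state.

start=S0; accept=S0,S1,S2,S3,S4,S5; S0-a>S1; S0-b>S1; S1-a>S2; S1-b>S2; S2-a>S3; S2-b>S3; S3-a>S4; S3-b>S4; S4-a>S5; S4-b>S5; S5-a>S6; S5-b>S6; S6-a>S6; S6-b>S6

We only need to distinguish lengths 0, 1, …, 5, and '>5'. Chain S0 → S1 → S2 → S3 → S4 → S5 → S6 on every symbol, with S6 looping. Accepting states: {S0, S1, S2, S3, S4, S5}.
With 7 states:
        a   b  
>* S0   S1  S1 
 * S1   S2  S2 
 * S2   S3  S3 
 * S3   S4  S4 
 * S4   S5  S5 
 * S5   S6  S6 
   S6   S6  S6 
(> = start, * = accepting)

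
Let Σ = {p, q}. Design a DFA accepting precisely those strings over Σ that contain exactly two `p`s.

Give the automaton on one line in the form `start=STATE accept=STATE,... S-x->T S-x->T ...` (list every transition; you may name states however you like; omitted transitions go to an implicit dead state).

start=A accept=C A-p->B A-q->A B-p->C B-q->B C-p->D C-q->C D-p->D D-q->D

Count `p`s, saturating at 3: states A through C mean 0 through 2 `p`s seen; D means more than 2. Each `p` increments (capped at D); other symbols loop. Accept from {C}.
A 4-state machine:
       p  q 
>  A   B  A 
   B   C  B 
 * C   D  C 
   D   D  D 
(> = start, * = accepting)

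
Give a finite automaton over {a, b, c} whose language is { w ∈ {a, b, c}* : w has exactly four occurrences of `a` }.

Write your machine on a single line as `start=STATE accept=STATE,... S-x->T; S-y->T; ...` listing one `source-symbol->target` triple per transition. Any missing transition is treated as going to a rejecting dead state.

start=s0; accept=s4; s0-a->s1; s0-b->s0; s0-c->s0; s1-a->s2; s1-b->s1; s1-c->s1; s2-a->s3; s2-b->s2; s2-c->s2; s3-a->s4; s3-b->s3; s3-c->s3; s4-a->s5; s4-b->s4; s4-c->s4; s5-a->s5; s5-b->s5; s5-c->s5

Count `a`s, saturating at 5: states s0 through s4 mean 0 through 4 `a`s seen; s5 means more than 4. Each `a` increments (capped at s5); other symbols loop. Accept from {s4}.
6 states suffice.
        a   b   c  
>  s0   s1  s0  s0 
   s1   s2  s1  s1 
   s2   s3  s2  s2 
   s3   s4  s3  s3 
 * s4   s5  s4  s4 
   s5   s5  s5  s5 
(> = start, * = accepting)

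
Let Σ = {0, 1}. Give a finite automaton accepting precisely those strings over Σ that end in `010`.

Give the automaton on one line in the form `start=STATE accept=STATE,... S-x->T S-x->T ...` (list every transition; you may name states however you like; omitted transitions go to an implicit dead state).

Let each state record the length of the longest suffix of the input read so far that is also a prefix of `010`. q1 means the last symbol is `0`; q2 means the last 2 symbols are `01`; q3 means the last 3 symbols are `010`. Accept only at q3, where the string currently ends in `010`.
        0   1  
>  q0   q1  q0 
   q1   q1  q2 
   q2   q3  q0 
 * q3   q1  q2 
(> = start, * = accepting)

start=q0 accept=q3 q0-0->q1 q0-1->q0 q1-0->q1 q1-1->q2 q2-0->q3 q2-1->q0 q3-0->q1 q3-1->q2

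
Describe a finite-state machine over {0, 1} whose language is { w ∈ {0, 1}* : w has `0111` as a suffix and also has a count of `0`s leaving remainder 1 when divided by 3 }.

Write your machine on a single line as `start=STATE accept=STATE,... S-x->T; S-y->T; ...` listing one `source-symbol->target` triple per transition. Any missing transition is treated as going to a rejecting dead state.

Run two small machines in parallel and take their product. One (5 states) tracks how much of the suffix `0111` has currently been matched; the other (3 states) tracks the count of `0`s modulo 3. Each combined state is a pair, one component from each; accept when both components accept.
15 states suffice.
          0    1  
>  s0     s1   s0 
   s1     s2   s3 
   s2     s4   s5 
   s3     s2   s6 
   s4     s1   s7 
   s5     s4   s8 
   s6     s2   s9 
   s7     s1  s10 
   s8     s4  s11 
 * s9     s2  s12 
   s10    s1  s13 
   s11    s4  s14 
   s12    s2  s12 
   s13    s1   s0 
   s14    s4  s14 
(> = start, * = accepting)

start=s0; accept=s9; s0-0->s1; s0-1->s0; s1-0->s2; s1-1->s3; s2-0->s4; s2-1->s5; s3-0->s2; s3-1->s6; s4-0->s1; s4-1->s7; s5-0->s4; s5-1->s8; s6-0->s2; s6-1->s9; s7-0->s1; s7-1->s10; s8-0->s4; s8-1->s11; s9-0->s2; s9-1->s12; s10-0->s1; s10-1->s13; s11-0->s4; s11-1->s14; s12-0->s2; s12-1->s12; s13-0->s1; s13-1->s0; s14-0->s4; s14-1->s14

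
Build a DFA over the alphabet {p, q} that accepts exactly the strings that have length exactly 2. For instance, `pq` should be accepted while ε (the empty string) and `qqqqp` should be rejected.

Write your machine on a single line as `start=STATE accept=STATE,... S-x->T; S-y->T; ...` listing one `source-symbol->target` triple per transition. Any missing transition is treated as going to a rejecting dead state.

start=A; accept=C; A-p->B; A-q->B; B-p->C; B-q->C; C-p->D; C-q->D; D-p->D; D-q->D

We only need to distinguish lengths 0, 1, …, 2, and '>2'. Chain A → B → C → D on every symbol, with D looping. Accepting states: {C}.
4 states suffice.
       p  q 
>  A   B  B 
   B   C  C 
 * C   D  D 
   D   D  D 
(> = start, * = accepting)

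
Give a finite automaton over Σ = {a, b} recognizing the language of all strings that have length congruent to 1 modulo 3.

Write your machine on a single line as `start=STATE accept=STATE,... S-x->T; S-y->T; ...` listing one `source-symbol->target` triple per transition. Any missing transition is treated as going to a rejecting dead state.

Count input length modulo 3: every symbol advances one step around the cycle q0 → q1 → q2 → q0. Accept at q1.
With 3 states:
        a   b  
>  q0   q1  q1 
 * q1   q2  q2 
   q2   q0  q0 
(> = start, * = accepting)

start=q0; accept=q1; q0-a->q1; q0-b->q1; q1-a->q2; q1-b->q2; q2-a->q0; q2-b->q0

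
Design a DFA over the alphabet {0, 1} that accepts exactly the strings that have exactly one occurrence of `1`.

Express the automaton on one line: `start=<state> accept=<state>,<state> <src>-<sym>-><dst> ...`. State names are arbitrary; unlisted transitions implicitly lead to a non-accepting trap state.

Only the number of `1`s matters, and only up to 2. Make a chain S0 → S1 → S2 advanced by each `1` (with S2 absorbing); every other symbol self-loops. The accepting set is {S1}.
With 3 states:
        0   1  
>  S0   S0  S1 
 * S1   S1  S2 
   S2   S2  S2 
(> = start, * = accepting)

start=S0 accept=S1 S0-0->S0 S0-1->S1 S1-0->S1 S1-1->S2 S2-0->S2 S2-1->S2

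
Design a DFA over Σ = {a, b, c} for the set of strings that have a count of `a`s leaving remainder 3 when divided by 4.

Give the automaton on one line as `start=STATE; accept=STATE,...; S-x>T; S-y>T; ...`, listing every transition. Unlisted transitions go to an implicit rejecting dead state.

The only thing that matters is how many `a`s have appeared, reduced mod 4. Use one state per residue: s0 for 0, …, s3 for 3. Reading `a` moves to the next residue; anything else stays put. s3 is accepting.
4 states suffice.
        a   b   c  
>  s0   s1  s0  s0 
   s1   s2  s1  s1 
   s2   s3  s2  s2 
 * s3   s0  s3  s3 
(> = start, * = accepting)

start=s0; accept=s3; s0-a>s1; s0-b>s0; s0-c>s0; s1-a>s2; s1-b>s1; s1-c>s1; s2-a>s3; s2-b>s2; s2-c>s2; s3-a>s0; s3-b>s3; s3-c>s3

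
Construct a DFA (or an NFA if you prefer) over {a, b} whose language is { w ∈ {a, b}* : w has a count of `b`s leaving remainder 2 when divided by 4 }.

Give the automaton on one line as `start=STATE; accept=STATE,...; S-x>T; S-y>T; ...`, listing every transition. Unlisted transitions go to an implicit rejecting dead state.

Keep the running count of `b`s modulo 4: each `b` advances along the cycle S0 → S1 → S2 → S3 → S0 while other symbols loop. Accept at S2.
        a   b  
>  S0   S0  S1 
   S1   S1  S2 
 * S2   S2  S3 
   S3   S3  S0 
(> = start, * = accepting)

start=S0; accept=S2; S0-a>S0; S0-b>S1; S1-a>S1; S1-b>S2; S2-a>S2; S2-b>S3; S3-a>S3; S3-b>S0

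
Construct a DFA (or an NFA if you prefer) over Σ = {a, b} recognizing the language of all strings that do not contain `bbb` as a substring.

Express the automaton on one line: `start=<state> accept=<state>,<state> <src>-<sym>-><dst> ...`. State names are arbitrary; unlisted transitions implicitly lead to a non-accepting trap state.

start=S0 accept=S0,S1,S2 S0-a->S0 S0-b->S1 S1-a->S0 S1-b->S2 S2-a->S0 S2-b->S3 S3-a->S3 S3-b->S3

Track partial matches of the forbidden pattern `bbb`. State S3 is a dead state reached once `bbb` has occurred; every other state accepts. S0 means no part of `bbb` is currently matched.
With 4 states:
        a   b  
>* S0   S0  S1 
 * S1   S0  S2 
 * S2   S0  S3 
   S3   S3  S3 
(> = start, * = accepting)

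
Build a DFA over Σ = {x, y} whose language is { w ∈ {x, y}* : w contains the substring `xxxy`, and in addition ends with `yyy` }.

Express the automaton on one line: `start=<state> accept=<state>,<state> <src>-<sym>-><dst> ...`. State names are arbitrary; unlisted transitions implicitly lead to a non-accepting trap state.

start=q0 accept=q6 q0-x->q1 q0-y->q0 q1-x->q2 q1-y->q0 q2-x->q3 q2-y->q0 q3-x->q3 q3-y->q4 q4-x->q3 q4-y->q5 q5-x->q3 q5-y->q6 q6-x->q3 q6-y->q6

Run two small machines in parallel and take their product. One (5 states) tracks whether and how much of `xxxy` has been seen; the other (4 states) tracks how much of the suffix `yyy` has currently been matched. Each combined state is a pair, one component from each; accept when both components accept. Minimizing collapses redundant product states.
A 7-state machine:
        x   y  
>  q0   q1  q0 
   q1   q2  q0 
   q2   q3  q0 
   q3   q3  q4 
   q4   q3  q5 
   q5   q3  q6 
 * q6   q3  q6 
(> = start, * = accepting)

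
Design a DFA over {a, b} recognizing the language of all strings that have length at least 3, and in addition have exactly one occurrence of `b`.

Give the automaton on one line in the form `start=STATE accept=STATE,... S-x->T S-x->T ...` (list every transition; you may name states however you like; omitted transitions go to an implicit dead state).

Handle the two conditions separately and then intersect. One (5 states) tracks the input length, saturating at 4; the other (3 states) tracks the count of `b`s, saturating at 2. Each combined state is a pair, one component from each; accept when both components accept. After merging equivalent states the machine shrinks.
A 7-state machine:
        a   b  
>  s0   s1  s2 
   s1   s3  s4 
   s2   s4  s5 
   s3   s3  s6 
   s4   s6  s5 
   s5   s5  s5 
 * s6   s6  s5 
(> = start, * = accepting)

start=s0 accept=s6 s0-a->s1 s0-b->s2 s1-a->s3 s1-b->s4 s2-a->s4 s2-b->s5 s3-a->s3 s3-b->s6 s4-a->s6 s4-b->s5 s5-a->s5 s5-b->s5 s6-a->s6 s6-b->s5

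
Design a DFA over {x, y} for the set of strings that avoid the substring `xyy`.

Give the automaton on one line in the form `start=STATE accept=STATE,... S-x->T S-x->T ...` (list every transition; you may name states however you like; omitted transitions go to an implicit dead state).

Track partial matches of the forbidden pattern `xyy`. State S3 is a dead state reached once `xyy` has occurred; every other state accepts. S0 means no part of `xyy` is currently matched.
        x   y  
>* S0   S1  S0 
 * S1   S1  S2 
 * S2   S1  S3 
   S3   S3  S3 
(> = start, * = accepting)

start=S0 accept=S0,S1,S2 S0-x->S1 S0-y->S0 S1-x->S1 S1-y->S2 S2-x->S1 S2-y->S3 S3-x->S3 S3-y->S3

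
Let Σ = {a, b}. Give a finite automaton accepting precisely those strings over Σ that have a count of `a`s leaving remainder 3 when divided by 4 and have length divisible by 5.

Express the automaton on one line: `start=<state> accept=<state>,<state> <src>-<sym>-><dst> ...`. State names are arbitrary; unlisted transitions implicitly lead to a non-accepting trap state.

Handle the two conditions separately and then intersect. One (4 states) tracks the count of `a`s modulo 4; the other (5 states) tracks the input length modulo 5. Each combined state is a pair, one component from each; accept when both components accept.
          a    b  
>  q0     q1   q2 
   q1     q3   q4 
   q2     q4   q5 
   q3     q6   q7 
   q4     q7   q8 
   q5     q8   q9 
   q6    q10  q11 
   q7    q11  q12 
   q8    q12  q13 
   q9    q13  q10 
   q10   q14   q0 
   q11    q0  q15 
   q12   q15  q16 
   q13   q16  q14 
   q14   q17   q1 
 * q15    q2  q18 
   q16   q18  q17 
   q17   q19   q3 
   q18    q5  q19 
   q19    q9   q6 
(> = start, * = accepting)

start=q0 accept=q15 q0-a->q1 q0-b->q2 q1-a->q3 q1-b->q4 q2-a->q4 q2-b->q5 q3-a->q6 q3-b->q7 q4-a->q7 q4-b->q8 q5-a->q8 q5-b->q9 q6-a->q10 q6-b->q11 q7-a->q11 q7-b->q12 q8-a->q12 q8-b->q13 q9-a->q13 q9-b->q10 q10-a->q14 q10-b->q0 q11-a->q0 q11-b->q15 q12-a->q15 q12-b->q16 q13-a->q16 q13-b->q14 q14-a->q17 q14-b->q1 q15-a->q2 q15-b->q18 q16-a->q18 q16-b->q17 q17-a->q19 q17-b->q3 q18-a->q5 q18-b->q19 q19-a->q9 q19-b->q6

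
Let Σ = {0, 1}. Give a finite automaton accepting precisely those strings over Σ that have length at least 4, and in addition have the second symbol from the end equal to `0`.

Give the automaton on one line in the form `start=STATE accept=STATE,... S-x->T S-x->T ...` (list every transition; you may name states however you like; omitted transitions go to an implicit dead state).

start=s0 accept=s4,s5 s0-0->s1 s0-1->s1 s1-0->s2 s1-1->s2 s2-0->s3 s2-1->s2 s3-0->s4 s3-1->s5 s4-0->s4 s4-1->s5 s5-0->s3 s5-1->s2

Build one automaton per condition and run them in lockstep. The first has 6 states tracking the input length, saturating at 5; the second has 7 states tracking the last 2 symbols read. A product state is a pair (one from each), accepting exactly when both do. Minimizing collapses redundant product states.
A 6-state machine:
        0   1  
>  s0   s1  s1 
   s1   s2  s2 
   s2   s3  s2 
   s3   s4  s5 
 * s4   s4  s5 
 * s5   s3  s2 
(> = start, * = accepting)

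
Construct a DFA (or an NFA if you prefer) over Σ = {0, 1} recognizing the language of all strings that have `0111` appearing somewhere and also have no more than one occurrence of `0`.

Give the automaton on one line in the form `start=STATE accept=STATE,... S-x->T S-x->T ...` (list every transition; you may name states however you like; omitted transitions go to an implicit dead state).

start=A accept=F A-0->B A-1->A B-0->C B-1->D C-0->C C-1->C D-0->C D-1->E E-0->C E-1->F F-0->C F-1->F

Build one automaton per condition and run them in lockstep. The first has 5 states tracking whether and how much of `0111` has been seen; the second has 3 states tracking the count of `0`s, saturating at 2. A product state is a pair (one from each), accepting exactly when both do. Equivalent product states are then merged.
With 6 states:
       0  1 
>  A   B  A 
   B   C  D 
   C   C  C 
   D   C  E 
   E   C  F 
 * F   C  F 
(> = start, * = accepting)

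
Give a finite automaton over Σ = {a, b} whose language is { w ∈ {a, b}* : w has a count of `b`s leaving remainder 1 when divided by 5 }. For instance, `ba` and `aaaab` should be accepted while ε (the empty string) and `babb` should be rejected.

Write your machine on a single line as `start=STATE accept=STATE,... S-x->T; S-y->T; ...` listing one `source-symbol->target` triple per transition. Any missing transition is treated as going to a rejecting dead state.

Keep the running count of `b`s modulo 5: each `b` advances along the cycle S0 → S1 → S2 → S3 → S4 → S0 while other symbols loop. Accept at S1.
With 5 states:
        a   b  
>  S0   S0  S1 
 * S1   S1  S2 
   S2   S2  S3 
   S3   S3  S4 
   S4   S4  S0 
(> = start, * = accepting)

start=S0; accept=S1; S0-a->S0; S0-b->S1; S1-a->S1; S1-b->S2; S2-a->S2; S2-b->S3; S3-a->S3; S3-b->S4; S4-a->S4; S4-b->S0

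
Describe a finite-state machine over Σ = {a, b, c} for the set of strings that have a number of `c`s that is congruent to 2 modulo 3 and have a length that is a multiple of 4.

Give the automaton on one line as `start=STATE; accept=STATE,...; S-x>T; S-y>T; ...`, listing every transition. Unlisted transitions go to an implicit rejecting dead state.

Run two small machines in parallel and take their product. One (3 states) tracks the count of `c`s modulo 3; the other (4 states) tracks the input length modulo 4. Each combined state is a pair, one component from each; accept when both components accept.
With 12 states:
          a    b    c  
>  S0     S1   S1   S2 
   S1     S3   S3   S4 
   S2     S4   S4   S5 
   S3     S6   S6   S7 
   S4     S7   S7   S8 
   S5     S8   S8   S6 
   S6     S0   S0   S9 
   S7     S9   S9  S10 
   S8    S10  S10   S0 
   S9     S2   S2  S11 
 * S10   S11  S11   S1 
   S11    S5   S5   S3 
(> = start, * = accepting)

start=S0; accept=S10; S0-a>S1; S0-b>S1; S0-c>S2; S1-a>S3; S1-b>S3; S1-c>S4; S2-a>S4; S2-b>S4; S2-c>S5; S3-a>S6; S3-b>S6; S3-c>S7; S4-a>S7; S4-b>S7; S4-c>S8; S5-a>S8; S5-b>S8; S5-c>S6; S6-a>S0; S6-b>S0; S6-c>S9; S7-a>S9; S7-b>S9; S7-c>S10; S8-a>S10; S8-b>S10; S8-c>S0; S9-a>S2; S9-b>S2; S9-c>S11; S10-a>S11; S10-b>S11; S10-c>S1; S11-a>S5; S11-b>S5; S11-c>S3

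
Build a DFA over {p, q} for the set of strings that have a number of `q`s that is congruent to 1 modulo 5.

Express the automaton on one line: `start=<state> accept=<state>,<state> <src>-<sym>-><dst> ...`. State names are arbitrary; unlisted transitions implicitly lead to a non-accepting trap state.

The only thing that matters is how many `q`s have appeared, reduced mod 5. Use one state per residue: s0 for 0, …, s4 for 4. Reading `q` moves to the next residue; anything else stays put. s1 is accepting.
5 states suffice.
        p   q  
>  s0   s0  s1 
 * s1   s1  s2 
   s2   s2  s3 
   s3   s3  s4 
   s4   s4  s0 
(> = start, * = accepting)

start=s0 accept=s1 s0-p->s0 s0-q->s1 s1-p->s1 s1-q->s2 s2-p->s2 s2-q->s3 s3-p->s3 s3-q->s4 s4-p->s4 s4-q->s0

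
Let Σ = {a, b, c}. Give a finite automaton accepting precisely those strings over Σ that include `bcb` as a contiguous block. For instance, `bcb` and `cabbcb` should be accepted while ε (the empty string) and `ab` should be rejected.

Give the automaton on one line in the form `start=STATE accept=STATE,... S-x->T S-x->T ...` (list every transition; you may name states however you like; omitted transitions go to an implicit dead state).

States q0..q2 record the length of the longest prefix of `bcb` that matches the current input suffix. Reaching q3 means `bcb` has been seen, and we stay there forever. Accept from q3.
A 4-state machine:
        a   b   c  
>  q0   q0  q1  q0 
   q1   q0  q1  q2 
   q2   q0  q3  q0 
 * q3   q3  q3  q3 
(> = start, * = accepting)

start=q0 accept=q3 q0-a->q0 q0-b->q1 q0-c->q0 q1-a->q0 q1-b->q1 q1-c->q2 q2-a->q0 q2-b->q3 q2-c->q0 q3-a->q3 q3-b->q3 q3-c->q3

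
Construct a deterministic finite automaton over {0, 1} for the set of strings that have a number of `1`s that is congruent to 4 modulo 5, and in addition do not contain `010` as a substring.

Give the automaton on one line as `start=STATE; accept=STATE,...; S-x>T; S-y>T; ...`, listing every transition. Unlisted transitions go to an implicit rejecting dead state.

Run two small machines in parallel and take their product. The first has 5 states tracking the count of `1`s modulo 5; the second has 4 states tracking partial matches of the forbidden pattern `010`. A product state is a pair (one from each), accepting exactly when both do.
20 states suffice.
          0    1  
>  s0     s1   s2 
   s1     s1   s3 
   s2     s4   s5 
   s3     s6   s5 
   s4     s4   s7 
   s5     s8   s9 
   s6     s6  s10 
   s7    s10   s9 
   s8     s8  s11 
   s9    s12  s13 
   s10   s10  s14 
   s11   s14  s13 
   s12   s12  s15 
 * s13   s16   s0 
   s14   s14  s17 
 * s15   s17   s0 
 * s16   s16  s18 
   s17   s17  s19 
   s18   s19   s2 
   s19   s19   s6 
(> = start, * = accepting)

start=s0; accept=s13,s15,s16; s0-0>s1; s0-1>s2; s1-0>s1; s1-1>s3; s2-0>s4; s2-1>s5; s3-0>s6; s3-1>s5; s4-0>s4; s4-1>s7; s5-0>s8; s5-1>s9; s6-0>s6; s6-1>s10; s7-0>s10; s7-1>s9; s8-0>s8; s8-1>s11; s9-0>s12; s9-1>s13; s10-0>s10; s10-1>s14; s11-0>s14; s11-1>s13; s12-0>s12; s12-1>s15; s13-0>s16; s13-1>s0; s14-0>s14; s14-1>s17; s15-0>s17; s15-1>s0; s16-0>s16; s16-1>s18; s17-0>s17; s17-1>s19; s18-0>s19; s18-1>s2; s19-0>s19; s19-1>s6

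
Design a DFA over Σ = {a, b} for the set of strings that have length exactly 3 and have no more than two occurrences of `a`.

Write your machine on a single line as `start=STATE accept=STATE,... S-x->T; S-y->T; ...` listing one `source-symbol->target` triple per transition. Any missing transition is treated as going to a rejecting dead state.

Handle the two conditions separately and then intersect. The first has 5 states tracking the input length, saturating at 4; the second has 4 states tracking the count of `a`s, saturating at 3. A product state is a pair (one from each), accepting exactly when both do. Equivalent product states are then merged.
7 states suffice.
        a   b  
>  s0   s1  s2 
   s1   s3  s4 
   s2   s4  s4 
   s3   s5  s6 
   s4   s6  s6 
   s5   s5  s5 
 * s6   s5  s5 
(> = start, * = accepting)

start=s0; accept=s6; s0-a->s1; s0-b->s2; s1-a->s3; s1-b->s4; s2-a->s4; s2-b->s4; s3-a->s5; s3-b->s6; s4-a->s6; s4-b->s6; s5-a->s5; s5-b->s5; s6-a->s5; s6-b->s5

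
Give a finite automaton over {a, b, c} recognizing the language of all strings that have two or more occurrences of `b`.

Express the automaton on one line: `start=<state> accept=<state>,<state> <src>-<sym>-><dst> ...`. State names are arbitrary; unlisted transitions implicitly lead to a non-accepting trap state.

Count `b`s, saturating at 3: states s0 through s2 mean 0 through 2 `b`s seen; s3 means more than 2. Each `b` increments (capped at s3); other symbols loop. Accept from {s2, s3}.
With 4 states:
        a   b   c  
>  s0   s0  s1  s0 
   s1   s1  s2  s1 
 * s2   s2  s3  s2 
 * s3   s3  s3  s3 
(> = start, * = accepting)

start=s0 accept=s2,s3 s0-a->s0 s0-b->s1 s0-c->s0 s1-a->s1 s1-b->s2 s1-c->s1 s2-a->s2 s2-b->s3 s2-c->s2 s3-a->s3 s3-b->s3 s3-c->s3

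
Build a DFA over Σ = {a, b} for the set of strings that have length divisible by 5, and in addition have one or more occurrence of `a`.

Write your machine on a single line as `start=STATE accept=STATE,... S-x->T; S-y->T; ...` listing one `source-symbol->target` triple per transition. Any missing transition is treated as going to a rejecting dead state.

Build one automaton per condition and run them in lockstep. One (5 states) tracks the input length modulo 5; the other (3 states) tracks the count of `a`s, saturating at 2. Each combined state is a pair, one component from each; accept when both components accept.
With 15 states:
          a    b  
>  s0     s1   s2 
   s1     s3   s4 
   s2     s4   s5 
   s3     s6   s6 
   s4     s6   s7 
   s5     s7   s8 
   s6     s9   s9 
   s7     s9  s10 
   s8    s10  s11 
   s9    s12  s12 
   s10   s12  s13 
   s11   s13   s0 
 * s12   s14  s14 
 * s13   s14   s1 
   s14    s3   s3 
(> = start, * = accepting)

start=s0; accept=s12,s13; s0-a->s1; s0-b->s2; s1-a->s3; s1-b->s4; s2-a->s4; s2-b->s5; s3-a->s6; s3-b->s6; s4-a->s6; s4-b->s7; s5-a->s7; s5-b->s8; s6-a->s9; s6-b->s9; s7-a->s9; s7-b->s10; s8-a->s10; s8-b->s11; s9-a->s12; s9-b->s12; s10-a->s12; s10-b->s13; s11-a->s13; s11-b->s0; s12-a->s14; s12-b->s14; s13-a->s14; s13-b->s1; s14-a->s3; s14-b->s3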